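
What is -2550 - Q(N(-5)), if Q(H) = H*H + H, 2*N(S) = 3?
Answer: -10215/4 ≈ -2553.8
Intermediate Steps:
N(S) = 3/2 (N(S) = (1/2)*3 = 3/2)
Q(H) = H + H**2 (Q(H) = H**2 + H = H + H**2)
-2550 - Q(N(-5)) = -2550 - 3*(1 + 3/2)/2 = -2550 - 3*5/(2*2) = -2550 - 1*15/4 = -2550 - 15/4 = -10215/4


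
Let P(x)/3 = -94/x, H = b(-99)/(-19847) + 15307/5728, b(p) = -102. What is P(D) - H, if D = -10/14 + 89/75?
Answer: -2113293269435/3524192096 ≈ -599.65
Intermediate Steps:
D = 248/525 (D = -10*1/14 + 89*(1/75) = -5/7 + 89/75 = 248/525 ≈ 0.47238)
H = 304382285/113683616 (H = -102/(-19847) + 15307/5728 = -102*(-1/19847) + 15307*(1/5728) = 102/19847 + 15307/5728 = 304382285/113683616 ≈ 2.6775)
P(x) = -282/x (P(x) = 3*(-94/x) = -282/x)
P(D) - H = -282/248/525 - 1*304382285/113683616 = -282*525/248 - 304382285/113683616 = -74025/124 - 304382285/113683616 = -2113293269435/3524192096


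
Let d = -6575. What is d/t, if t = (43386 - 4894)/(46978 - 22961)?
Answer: -157911775/38492 ≈ -4102.5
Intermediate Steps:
t = 38492/24017 ≈ 1.6027
d/t = -6575/38492/24017 = -6575*24017/38492 = -157911775/38492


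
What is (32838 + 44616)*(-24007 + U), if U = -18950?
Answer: -3327191478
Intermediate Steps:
(32838 + 44616)*(-24007 + U) = (32838 + 44616)*(-24007 - 18950) = 77454*(-42957) = -3327191478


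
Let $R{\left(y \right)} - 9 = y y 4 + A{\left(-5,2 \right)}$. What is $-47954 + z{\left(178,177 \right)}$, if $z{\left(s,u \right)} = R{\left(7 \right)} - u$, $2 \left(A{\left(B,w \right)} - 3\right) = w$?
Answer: $-47922$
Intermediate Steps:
$A{\left(B,w \right)} = 3 + \frac{w}{2}$
$R{\left(y \right)} = 13 + 4 y^{2}$ ($R{\left(y \right)} = 9 + \left(y y 4 + \left(3 + \frac{1}{2} \cdot 2\right)\right) = 9 + \left(y^{2} \cdot 4 + \left(3 + 1\right)\right) = 9 + \left(4 y^{2} + 4\right) = 9 + \left(4 + 4 y^{2}\right) = 13 + 4 y^{2}$)
$z{\left(s,u \right)} = 209 - u$ ($z{\left(s,u \right)} = \left(13 + 4 \cdot 7^{2}\right) - u = \left(13 + 4 \cdot 49\right) - u = \left(13 + 196\right) - u = 209 - u$)
$-47954 + z{\left(178,177 \right)} = -47954 + \left(209 - 177\right) = -47954 + 32 = -47922$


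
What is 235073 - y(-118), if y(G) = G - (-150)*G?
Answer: 252891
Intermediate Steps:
y(G) = 151*G (y(G) = G + 150*G = 151*G)
235073 - y(-118) = 235073 - 151*(-118) = 235073 - 1*(-17818) = 235073 + 17818 = 252891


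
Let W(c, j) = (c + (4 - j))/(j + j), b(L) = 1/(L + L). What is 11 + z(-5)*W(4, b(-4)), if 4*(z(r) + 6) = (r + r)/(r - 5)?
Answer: 1583/8 ≈ 197.88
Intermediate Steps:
b(L) = 1/(2*L)
z(r) = -6 + r/(2*(-5 + r)) (z(r) = -6 + ((r + r)/(r - 5))/4 = -6 + ((2*r)/(-5 + r))/4 = -6 + (2*r/(-5 + r))/4 = -6 + r/(2*(-5 + r)))
W(c, j) = (4 + c - j)/(2*j) (W(c, j) = (4 + c - j)/((2*j)) = (4 + c - j)*(1/(2*j)) = (4 + c - j)/(2*j))
11 + z(-5)*W(4, b(-4)) = 11 + ((60 - 11*(-5))/(2*(-5 - 5)))*((4 + 4 - 1/(2*(-4)))/(2*(((½)/(-4))))) = 11 + ((½)*(60 + 55)/(-10))*((4 + 4 - (-1)/(2*4))/(2*(((½)*(-¼))))) = 11 + ((½)*(-⅒)*115)*((4 + 4 - 1*(-⅛))/(2*(-⅛))) = 11 - 23*(-8)*(4 + 4 + ⅛)/8 = 11 - 23*(-8)*65/(8*8) = 11 - 23/4*(-65/2) = 11 + 1495/8 = 1583/8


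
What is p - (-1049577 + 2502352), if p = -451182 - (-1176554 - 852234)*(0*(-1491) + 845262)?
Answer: 1714855498499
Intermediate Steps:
p = 1714856951274 (p = -451182 - (-2028788)*(0 + 845262) = -451182 - (-2028788)*845262 = -451182 - 1*(-1714857402456) = -451182 + 1714857402456 = 1714856951274)
p - (-1049577 + 2502352) = 1714856951274 - (-1049577 + 2502352) = 1714856951274 - 1*1452775 = 1714856951274 - 1452775 = 1714855498499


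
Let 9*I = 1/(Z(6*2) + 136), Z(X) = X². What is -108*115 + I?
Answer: -31298399/2520 ≈ -12420.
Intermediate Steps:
I = 1/2520 (I = 1/(9*((6*2)² + 136)) = 1/(9*(12² + 136)) = 1/(9*(144 + 136)) = (⅑)/280 = (⅑)*(1/280) = 1/2520 ≈ 0.00039683)
-108*115 + I = -108*115 + 1/2520 = -12420 + 1/2520 = -31298399/2520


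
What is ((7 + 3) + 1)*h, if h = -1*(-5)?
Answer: 55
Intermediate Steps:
h = 5
((7 + 3) + 1)*h = ((7 + 3) + 1)*5 = (10 + 1)*5 = 11*5 = 55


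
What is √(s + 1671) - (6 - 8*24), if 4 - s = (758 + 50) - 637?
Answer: 186 + 4*√94 ≈ 224.78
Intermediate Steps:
s = -167 (s = 4 - ((758 + 50) - 637) = 4 - (808 - 637) = 4 - 1*171 = 4 - 171 = -167)
√(s + 1671) - (6 - 8*24) = √(-167 + 1671) - (6 - 8*24) = √1504 - (6 - 192) = 4*√94 - 1*(-186) = 4*√94 + 186 = 186 + 4*√94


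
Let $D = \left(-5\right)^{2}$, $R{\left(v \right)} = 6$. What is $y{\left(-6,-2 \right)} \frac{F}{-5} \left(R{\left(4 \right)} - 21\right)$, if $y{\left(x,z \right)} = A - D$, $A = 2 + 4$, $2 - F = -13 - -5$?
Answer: $-570$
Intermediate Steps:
$F = 10$ ($F = 2 - \left(-13 - -5\right) = 2 - \left(-13 + 5\right) = 2 - -8 = 2 + 8 = 10$)
$D = 25$
$A = 6$
$y{\left(x,z \right)} = -19$ ($y{\left(x,z \right)} = 6 - 25 = -19$)
$y{\left(-6,-2 \right)} \frac{F}{-5} \left(R{\left(4 \right)} - 21\right) = - 19 \frac{10}{-5} \left(6 - 21\right) = - 19 \cdot 10 \left(- \frac{1}{5}\right) \left(-15\right) = - 19 \left(\left(-2\right) \left(-15\right)\right) = \left(-19\right) 30 = -570$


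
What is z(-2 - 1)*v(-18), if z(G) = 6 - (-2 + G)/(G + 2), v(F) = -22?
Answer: -22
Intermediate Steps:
z(G) = 6 - (-2 + G)/(2 + G)
z(-2 - 1)*v(-18) = ((14 + 5*(-2 - 1))/(2 + (-2 - 1)))*(-22) = ((14 + 5*(-3))/(2 - 3))*(-22) = ((14 - 15)/(-1))*(-22) = -1*(-1)*(-22) = 1*(-22) = -22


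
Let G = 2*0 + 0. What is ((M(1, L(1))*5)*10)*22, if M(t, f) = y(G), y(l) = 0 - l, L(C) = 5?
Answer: 0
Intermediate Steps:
G = 0 (G = 0 + 0 = 0)
y(l) = -l
M(t, f) = 0 (M(t, f) = -1*0 = 0)
((M(1, L(1))*5)*10)*22 = ((0*5)*10)*22 = (0*10)*22 = 0*22 = 0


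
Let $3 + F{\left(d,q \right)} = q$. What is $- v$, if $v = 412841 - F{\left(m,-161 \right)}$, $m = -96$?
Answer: $-413005$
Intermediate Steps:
$F{\left(d,q \right)} = -3 + q$
$v = 413005$ ($v = 412841 - \left(-3 - 161\right) = 412841 - -164 = 412841 + 164 = 413005$)
$- v = \left(-1\right) 413005 = -413005$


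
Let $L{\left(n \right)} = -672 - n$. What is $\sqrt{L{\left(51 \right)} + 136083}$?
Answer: $24 \sqrt{235} \approx 367.91$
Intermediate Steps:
$\sqrt{L{\left(51 \right)} + 136083} = \sqrt{\left(-672 - 51\right) + 136083} = \sqrt{-723 + 136083} = \sqrt{135360} = 24 \sqrt{235}$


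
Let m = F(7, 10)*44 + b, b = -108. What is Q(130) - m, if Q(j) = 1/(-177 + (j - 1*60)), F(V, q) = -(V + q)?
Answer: 91591/107 ≈ 855.99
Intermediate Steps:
F(V, q) = -V - q
Q(j) = 1/(-237 + j) (Q(j) = 1/(-177 + (j - 60)) = 1/(-177 + (-60 + j)) = 1/(-237 + j))
m = -856 (m = (-1*7 - 1*10)*44 - 108 = (-7 - 10)*44 - 108 = -17*44 - 108 = -748 - 108 = -856)
Q(130) - m = 1/(-237 + 130) - 1*(-856) = 1/(-107) + 856 = -1/107 + 856 = 91591/107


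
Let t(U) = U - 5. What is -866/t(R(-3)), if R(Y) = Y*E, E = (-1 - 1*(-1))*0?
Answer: 866/5 ≈ 173.20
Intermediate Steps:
E = 0 (E = (-1 + 1)*0 = 0*0 = 0)
R(Y) = 0 (R(Y) = Y*0 = 0)
t(U) = -5 + U
-866/t(R(-3)) = -866/(-5 + 0) = -866/(-5) = -866*(-⅕) = 866/5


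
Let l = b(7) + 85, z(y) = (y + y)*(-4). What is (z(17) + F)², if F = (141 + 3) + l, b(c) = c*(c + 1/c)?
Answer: 20449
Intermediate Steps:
z(y) = -8*y (z(y) = (2*y)*(-4) = -8*y)
l = 135 (l = (1 + 7²) + 85 = (1 + 49) + 85 = 50 + 85 = 135)
F = 279 (F = (141 + 3) + 135 = 144 + 135 = 279)
(z(17) + F)² = (-8*17 + 279)² = (-136 + 279)² = 143² = 20449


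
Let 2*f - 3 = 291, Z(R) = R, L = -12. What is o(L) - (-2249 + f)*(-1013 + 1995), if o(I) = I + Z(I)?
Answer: 2064140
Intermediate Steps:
f = 147 (f = 3/2 + (½)*291 = 3/2 + 291/2 = 147)
o(I) = 2*I (o(I) = I + I = 2*I)
o(L) - (-2249 + f)*(-1013 + 1995) = 2*(-12) - (-2249 + 147)*(-1013 + 1995) = -24 - (-2102)*982 = -24 - 1*(-2064164) = -24 + 2064164 = 2064140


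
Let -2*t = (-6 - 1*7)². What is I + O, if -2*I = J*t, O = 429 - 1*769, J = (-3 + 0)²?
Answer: 161/4 ≈ 40.250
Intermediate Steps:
J = 9 (J = (-3)² = 9)
t = -169/2 (t = -(-6 - 1*7)²/2 = -(-6 - 7)²/2 = -½*(-13)² = -½*169 = -169/2 ≈ -84.500)
O = -340 (O = 429 - 769 = -340)
I = 1521/4 (I = -9*(-169)/(2*2) = -½*(-1521/2) = 1521/4 ≈ 380.25)
I + O = 1521/4 - 340 = 161/4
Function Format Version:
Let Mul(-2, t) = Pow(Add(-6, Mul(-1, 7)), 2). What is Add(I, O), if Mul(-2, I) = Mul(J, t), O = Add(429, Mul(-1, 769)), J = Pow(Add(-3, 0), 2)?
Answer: Rational(161, 4) ≈ 40.250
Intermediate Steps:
J = 9 (J = Pow(-3, 2) = 9)
t = Rational(-169, 2) (t = Mul(Rational(-1, 2), Pow(Add(-6, Mul(-1, 7)), 2)) = Mul(Rational(-1, 2), Pow(Add(-6, -7), 2)) = Mul(Rational(-1, 2), Pow(-13, 2)) = Mul(Rational(-1, 2), 169) = Rational(-169, 2) ≈ -84.500)
O = -340 (O = Add(429, -769) = -340)
I = Rational(1521, 4) (I = Mul(Rational(-1, 2), Mul(9, Rational(-169, 2))) = Mul(Rational(-1, 2), Rational(-1521, 2)) = Rational(1521, 4) ≈ 380.25)
Add(I, O) = Add(Rational(1521, 4), -340) = Rational(161, 4)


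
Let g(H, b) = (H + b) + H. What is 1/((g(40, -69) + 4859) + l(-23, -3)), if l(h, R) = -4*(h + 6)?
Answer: 1/4938 ≈ 0.00020251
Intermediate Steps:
g(H, b) = b + 2*H
l(h, R) = -24 - 4*h (l(h, R) = -4*(6 + h) = -24 - 4*h)
1/((g(40, -69) + 4859) + l(-23, -3)) = 1/(((-69 + 2*40) + 4859) + (-24 - 4*(-23))) = 1/(((-69 + 80) + 4859) + (-24 + 92)) = 1/((11 + 4859) + 68) = 1/(4870 + 68) = 1/4938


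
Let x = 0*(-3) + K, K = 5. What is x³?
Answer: 125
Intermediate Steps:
x = 5 (x = 0*(-3) + 5 = 0 + 5 = 5)
x³ = 5³ = 125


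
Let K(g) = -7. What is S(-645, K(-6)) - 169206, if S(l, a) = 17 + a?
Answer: -169196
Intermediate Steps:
S(-645, K(-6)) - 169206 = (17 - 7) - 169206 = 10 - 169206 = -169196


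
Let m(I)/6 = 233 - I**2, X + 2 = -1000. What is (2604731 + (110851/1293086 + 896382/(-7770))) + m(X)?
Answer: -5723616704908247/1674546370 ≈ -3.4180e+6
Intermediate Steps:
X = -1002 (X = -2 - 1000 = -1002)
m(I) = 1398 - 6*I**2 (m(I) = 6*(233 - I**2) = 1398 - 6*I**2)
(2604731 + (110851/1293086 + 896382/(-7770))) + m(X) = (2604731 + (110851/1293086 + 896382/(-7770))) + (1398 - 6*(-1002)**2) = (2604731 + (110851*(1/1293086) + 896382*(-1/7770))) + (1398 - 6*1004004) = (2604731 + (110851/1293086 - 149397/1295)) + (1398 - 6024024) = (2604731 - 193039617097/1674546370) - 6022626 = 4361549801259373/1674546370 - 6022626 = -5723616704908247/1674546370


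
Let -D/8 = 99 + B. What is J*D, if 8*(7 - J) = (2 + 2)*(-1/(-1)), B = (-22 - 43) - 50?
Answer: 832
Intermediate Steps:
B = -115 (B = -65 - 50 = -115)
J = 13/2 (J = 7 - (2 + 2)*(-1/(-1))/8 = 7 - (-1*(-1))/2 = 7 - 1/2 = 13/2 ≈ 6.5000)
D = 128 (D = -8*(99 - 115) = -8*(-16) = 128)
J*D = (13/2)*128 = 832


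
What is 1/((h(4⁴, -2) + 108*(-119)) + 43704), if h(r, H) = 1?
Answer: 1/30853 ≈ 3.2412e-5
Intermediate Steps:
1/((h(4⁴, -2) + 108*(-119)) + 43704) = 1/((1 + 108*(-119)) + 43704) = 1/((1 - 12852) + 43704) = 1/(-12851 + 43704) = 1/30853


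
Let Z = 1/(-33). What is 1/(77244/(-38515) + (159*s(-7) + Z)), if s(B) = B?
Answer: -1270995/1417205002 ≈ -0.00089683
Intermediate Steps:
Z = -1/33 ≈ -0.030303
1/(77244/(-38515) + (159*s(-7) + Z)) = 1/(77244/(-38515) + (159*(-7) - 1/33)) = 1/(77244*(-1/38515) + (-1113 - 1/33)) = 1/(-77244/38515 - 36730/33) = 1/(-1417205002/1270995) = -1270995/1417205002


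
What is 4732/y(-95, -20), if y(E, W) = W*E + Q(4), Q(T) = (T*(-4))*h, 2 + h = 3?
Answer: 1183/471 ≈ 2.5117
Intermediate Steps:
h = 1 (h = -2 + 3 = 1)
Q(T) = -4*T (Q(T) = (T*(-4))*1 = -4*T*1 = -4*T)
y(E, W) = -16 + E*W (y(E, W) = W*E - 4*4 = E*W - 16 = -16 + E*W)
4732/y(-95, -20) = 4732/(-16 - 95*(-20)) = 4732/(-16 + 1900) = 4732/1884 = 4732*(1/1884) = 1183/471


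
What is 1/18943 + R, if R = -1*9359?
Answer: -177287536/18943 ≈ -9359.0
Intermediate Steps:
R = -9359
1/18943 + R = 1/18943 - 9359 = -177287536/18943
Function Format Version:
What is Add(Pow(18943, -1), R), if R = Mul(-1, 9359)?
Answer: Rational(-177287536, 18943) ≈ -9359.0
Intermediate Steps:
R = -9359
Add(Pow(18943, -1), R) = Add(Pow(18943, -1), -9359) = Add(Rational(1, 18943), -9359) = Rational(-177287536, 18943)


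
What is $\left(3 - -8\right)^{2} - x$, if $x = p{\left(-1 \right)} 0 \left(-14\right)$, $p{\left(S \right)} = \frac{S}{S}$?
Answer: $121$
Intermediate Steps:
$p{\left(S \right)} = 1$
$x = 0$ ($x = 1 \cdot 0 \left(-14\right) = 0 \left(-14\right) = 0$)
$\left(3 - -8\right)^{2} - x = \left(3 - -8\right)^{2} - 0 = \left(3 + \left(-1 + 9\right)\right)^{2} + 0 = \left(3 + 8\right)^{2} + 0 = 11^{2} + 0 = 121 + 0 = 121$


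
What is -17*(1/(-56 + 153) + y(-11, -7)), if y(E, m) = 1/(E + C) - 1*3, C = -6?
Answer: 5027/97 ≈ 51.825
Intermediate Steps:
y(E, m) = -3 + 1/(-6 + E) (y(E, m) = 1/(E - 6) - 1*3 = 1/(-6 + E) - 3 = -3 + 1/(-6 + E))
-17*(1/(-56 + 153) + y(-11, -7)) = -17*(1/(-56 + 153) + (19 - 3*(-11))/(-6 - 11)) = -17*(1/97 + (19 + 33)/(-17)) = -17*(1/97 - 1/17*52) = -17*(1/97 - 52/17) = -17*(-5027/1649) = 5027/97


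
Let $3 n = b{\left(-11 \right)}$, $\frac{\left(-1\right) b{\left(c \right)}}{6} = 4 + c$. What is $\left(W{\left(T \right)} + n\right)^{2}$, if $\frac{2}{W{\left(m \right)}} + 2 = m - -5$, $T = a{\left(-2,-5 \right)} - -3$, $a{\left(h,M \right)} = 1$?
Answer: $\frac{10000}{49} \approx 204.08$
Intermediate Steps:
$T = 4$ ($T = 1 - -3 = 1 + 3 = 4$)
$b{\left(c \right)} = -24 - 6 c$ ($b{\left(c \right)} = - 6 \left(4 + c\right) = -24 - 6 c$)
$n = 14$ ($n = \frac{-24 - -66}{3} = \frac{-24 + 66}{3} = \frac{1}{3} \cdot 42 = 14$)
$W{\left(m \right)} = \frac{2}{3 + m}$ ($W{\left(m \right)} = \frac{2}{-2 + \left(m - -5\right)} = \frac{2}{-2 + \left(m + 5\right)} = \frac{2}{-2 + \left(5 + m\right)} = \frac{2}{3 + m}$)
$\left(W{\left(T \right)} + n\right)^{2} = \left(\frac{2}{3 + 4} + 14\right)^{2} = \left(\frac{2}{7} + 14\right)^{2} = \left(\frac{100}{7}\right)^{2} = \frac{10000}{49}$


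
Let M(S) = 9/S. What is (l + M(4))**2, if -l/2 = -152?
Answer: 1500625/16 ≈ 93789.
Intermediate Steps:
l = 304 (l = -2*(-152) = 304)
(l + M(4))**2 = (304 + 9/4)**2 = (1225/4)**2 = 1500625/16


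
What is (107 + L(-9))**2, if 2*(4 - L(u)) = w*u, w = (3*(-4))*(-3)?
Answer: 74529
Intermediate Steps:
w = 36 (w = -12*(-3) = 36)
L(u) = 4 - 18*u
(107 + L(-9))**2 = (107 + (4 - 18*(-9)))**2 = (107 + (4 + 162))**2 = (107 + 166)**2 = 273**2 = 74529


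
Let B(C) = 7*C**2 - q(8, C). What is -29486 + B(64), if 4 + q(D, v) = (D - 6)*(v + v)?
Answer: -1066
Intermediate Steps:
q(D, v) = -4 + 2*v*(-6 + D) (q(D, v) = -4 + (D - 6)*(v + v) = -4 + (-6 + D)*(2*v) = -4 + 2*v*(-6 + D))
B(C) = 4 - 4*C + 7*C**2 (B(C) = 7*C**2 - (-4 - 12*C + 2*8*C) = 7*C**2 - (-4 - 12*C + 16*C) = 7*C**2 - (-4 + 4*C) = 7*C**2 + (4 - 4*C) = 4 - 4*C + 7*C**2)
-29486 + B(64) = -29486 + (4 - 4*64 + 7*64**2) = -29486 + (4 - 256 + 7*4096) = -29486 + (4 - 256 + 28672) = -29486 + 28420 = -1066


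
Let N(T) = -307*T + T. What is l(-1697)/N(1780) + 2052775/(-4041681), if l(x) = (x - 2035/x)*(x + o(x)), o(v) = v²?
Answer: 91320061867039/10191772255 ≈ 8960.2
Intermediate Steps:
l(x) = (x + x²)*(x - 2035/x) (l(x) = (x - 2035/x)*(x + x²) = (x + x²)*(x - 2035/x))
N(T) = -306*T
l(-1697)/N(1780) + 2052775/(-4041681) = (-2035 + (-1697)² + (-1697)³ - 2035*(-1697))/((-306*1780)) + 2052775/(-4041681) = (-2035 + 2879809 - 4887035873 + 3453395)/(-544680) + 2052775*(-1/4041681) = -4880704704*(-1/544680) - 2052775/4041681 = 203362696/22695 - 2052775/4041681 = 91320061867039/10191772255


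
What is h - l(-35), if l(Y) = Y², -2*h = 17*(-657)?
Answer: 8719/2 ≈ 4359.5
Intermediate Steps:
h = 11169/2 (h = -17*(-657)/2 = -½*(-11169) = 11169/2 ≈ 5584.5)
h - l(-35) = 11169/2 - 1*(-35)² = 11169/2 - 1*1225 = 11169/2 - 1225 = 8719/2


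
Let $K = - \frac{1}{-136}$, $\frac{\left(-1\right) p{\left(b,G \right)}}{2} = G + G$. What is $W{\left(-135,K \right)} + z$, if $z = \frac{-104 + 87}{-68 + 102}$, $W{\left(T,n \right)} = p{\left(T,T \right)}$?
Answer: $\frac{1079}{2} \approx 539.5$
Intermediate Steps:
$p{\left(b,G \right)} = - 4 G$ ($p{\left(b,G \right)} = - 2 \left(G + G\right) = - 2 \cdot 2 G = - 4 G$)
$K = \frac{1}{136}$ ($K = \left(-1\right) \left(- \frac{1}{136}\right) = \frac{1}{136} \approx 0.0073529$)
$W{\left(T,n \right)} = - 4 T$
$z = - \frac{1}{2}$ ($z = \frac{1}{34} \left(-17\right) = - \frac{1}{2} \approx -0.5$)
$W{\left(-135,K \right)} + z = \left(-4\right) \left(-135\right) - \frac{1}{2} = 540 - \frac{1}{2} = \frac{1079}{2}$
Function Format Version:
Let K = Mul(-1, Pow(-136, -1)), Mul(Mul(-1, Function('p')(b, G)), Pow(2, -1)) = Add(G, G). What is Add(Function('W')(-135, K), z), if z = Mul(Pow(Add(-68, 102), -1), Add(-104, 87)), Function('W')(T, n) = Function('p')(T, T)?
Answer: Rational(1079, 2) ≈ 539.50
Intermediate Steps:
Function('p')(b, G) = Mul(-4, G) (Function('p')(b, G) = Mul(-2, Add(G, G)) = Mul(-2, Mul(2, G)) = Mul(-4, G))
K = Rational(1, 136) (K = Mul(-1, Rational(-1, 136)) = Rational(1, 136) ≈ 0.0073529)
Function('W')(T, n) = Mul(-4, T)
z = Rational(-1, 2) (z = Mul(Pow(34, -1), -17) = Mul(Rational(1, 34), -17) = Rational(-1, 2) ≈ -0.50000)
Add(Function('W')(-135, K), z) = Add(Mul(-4, -135), Rational(-1, 2)) = Add(540, Rational(-1, 2)) = Rational(1079, 2)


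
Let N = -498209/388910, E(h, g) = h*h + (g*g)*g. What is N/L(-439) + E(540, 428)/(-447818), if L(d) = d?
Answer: -6717690432293259/38228317194410 ≈ -175.73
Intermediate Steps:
E(h, g) = g³ + h² (E(h, g) = h² + g²*g = h² + g³ = g³ + h²)
N = -498209/388910 (N = -498209*1/388910 = -498209/388910 ≈ -1.2810)
N/L(-439) + E(540, 428)/(-447818) = -498209/388910/(-439) + (428³ + 540²)/(-447818) = -498209/388910*(-1/439) + (78402752 + 291600)*(-1/447818) = 498209/170731490 + 78694352*(-1/447818) = 498209/170731490 - 39347176/223909 = -6717690432293259/38228317194410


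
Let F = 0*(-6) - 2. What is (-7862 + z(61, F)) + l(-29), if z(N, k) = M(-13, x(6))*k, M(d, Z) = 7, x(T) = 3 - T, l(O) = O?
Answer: -7905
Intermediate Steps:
F = -2 (F = 0 - 2 = -2)
z(N, k) = 7*k
(-7862 + z(61, F)) + l(-29) = (-7862 + 7*(-2)) - 29 = (-7862 - 14) - 29 = -7876 - 29 = -7905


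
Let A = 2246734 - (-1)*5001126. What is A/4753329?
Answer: 7247860/4753329 ≈ 1.5248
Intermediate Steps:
A = 7247860 (A = 2246734 - 1*(-5001126) = 2246734 + 5001126 = 7247860)
A/4753329 = 7247860/4753329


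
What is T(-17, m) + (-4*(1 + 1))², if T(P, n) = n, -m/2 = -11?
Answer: 86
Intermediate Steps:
m = 22 (m = -2*(-11) = 22)
T(-17, m) + (-4*(1 + 1))² = 22 + (-4*(1 + 1))² = 22 + (-4*2)² = 22 + (-8)² = 22 + 64 = 86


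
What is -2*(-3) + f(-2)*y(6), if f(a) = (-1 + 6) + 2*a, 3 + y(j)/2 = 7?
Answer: 14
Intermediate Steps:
y(j) = 8 (y(j) = -6 + 2*7 = -6 + 14 = 8)
f(a) = 5 + 2*a
-2*(-3) + f(-2)*y(6) = -2*(-3) + (5 + 2*(-2))*8 = 6 + (5 - 4)*8 = 6 + 1*8 = 6 + 8 = 14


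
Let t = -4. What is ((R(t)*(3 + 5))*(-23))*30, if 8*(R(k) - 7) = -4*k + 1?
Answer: -50370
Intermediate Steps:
R(k) = 57/8 - k/2 (R(k) = 7 + (-4*k + 1)/8 = 7 + (1 - 4*k)/8 = 7 + (⅛ - k/2) = 57/8 - k/2)
((R(t)*(3 + 5))*(-23))*30 = (((57/8 - ½*(-4))*(3 + 5))*(-23))*30 = (((57/8 + 2)*8)*(-23))*30 = (((73/8)*8)*(-23))*30 = (73*(-23))*30 = -1679*30 = -50370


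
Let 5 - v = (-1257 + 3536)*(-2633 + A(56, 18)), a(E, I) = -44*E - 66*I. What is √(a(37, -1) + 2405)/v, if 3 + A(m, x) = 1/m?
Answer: 56*√843/336414865 ≈ 4.8331e-6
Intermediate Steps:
a(E, I) = -66*I - 44*E
A(m, x) = -3 + 1/m
v = 336414865/56 (v = 5 - (-1257 + 3536)*(-2633 + (-3 + 1/56)) = 5 - 2279*(-2633 + (-3 + 1/56)) = 5 - 2279*(-2633 - 167/56) = 5 - 2279*(-147615)/56 = 5 - 1*(-336414585/56) = 5 + 336414585/56 = 336414865/56 ≈ 6.0074e+6)
√(a(37, -1) + 2405)/v = √((-66*(-1) - 44*37) + 2405)/(336414865/56) = √((66 - 1628) + 2405)*(56/336414865) = √(-1562 + 2405)*(56/336414865) = √843*(56/336414865) = 56*√843/336414865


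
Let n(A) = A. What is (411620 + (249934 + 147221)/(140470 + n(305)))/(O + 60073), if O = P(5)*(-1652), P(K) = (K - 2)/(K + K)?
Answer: 3863080177/559133899 ≈ 6.9090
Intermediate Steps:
P(K) = (-2 + K)/(2*K) (P(K) = (-2 + K)/((2*K)) = (-2 + K)*(1/(2*K)) = (-2 + K)/(2*K))
O = -2478/5 (O = ((½)*(-2 + 5)/5)*(-1652) = ((½)*(⅕)*3)*(-1652) = (3/10)*(-1652) = -2478/5 ≈ -495.60)
(411620 + (249934 + 147221)/(140470 + n(305)))/(O + 60073) = (411620 + (249934 + 147221)/(140470 + 305))/(-2478/5 + 60073) = (411620 + 397155/140775)/(297887/5) = (411620 + 397155*(1/140775))*(5/297887) = (411620 + 26477/9385)*(5/297887) = (3863080177/9385)*(5/297887) = 3863080177/559133899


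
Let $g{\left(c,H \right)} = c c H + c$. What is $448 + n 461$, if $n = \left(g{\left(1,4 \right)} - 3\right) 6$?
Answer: $5980$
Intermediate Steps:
$g{\left(c,H \right)} = c + H c^{2}$ ($g{\left(c,H \right)} = c^{2} H + c = H c^{2} + c = c + H c^{2}$)
$n = 12$ ($n = \left(1 \left(1 + 4 \cdot 1\right) - 3\right) 6 = \left(1 \left(1 + 4\right) - 3\right) 6 = \left(1 \cdot 5 - 3\right) 6 = \left(5 - 3\right) 6 = 2 \cdot 6 = 12$)
$448 + n 461 = 448 + 12 \cdot 461 = 448 + 5532 = 5980$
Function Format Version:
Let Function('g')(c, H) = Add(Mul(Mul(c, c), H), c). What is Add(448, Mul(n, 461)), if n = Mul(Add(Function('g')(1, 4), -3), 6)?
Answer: 5980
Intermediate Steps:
Function('g')(c, H) = Add(c, Mul(H, Pow(c, 2))) (Function('g')(c, H) = Add(Mul(Pow(c, 2), H), c) = Add(Mul(H, Pow(c, 2)), c) = Add(c, Mul(H, Pow(c, 2))))
n = 12 (n = Mul(Add(Mul(1, Add(1, Mul(4, 1))), -3), 6) = Mul(Add(Mul(1, Add(1, 4)), -3), 6) = Mul(Add(Mul(1, 5), -3), 6) = Mul(Add(5, -3), 6) = Mul(2, 6) = 12)
Add(448, Mul(n, 461)) = Add(448, Mul(12, 461)) = Add(448, 5532) = 5980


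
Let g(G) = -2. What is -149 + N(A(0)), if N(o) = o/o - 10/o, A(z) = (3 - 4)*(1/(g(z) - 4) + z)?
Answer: -208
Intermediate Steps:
A(z) = ⅙ - z (A(z) = (3 - 4)*(1/(-2 - 4) + z) = -(1/(-6) + z) = -(-⅙ + z) = ⅙ - z)
N(o) = 1 - 10/o
-149 + N(A(0)) = -149 + (-10 + (⅙ - 1*0))/(⅙ - 1*0) = -149 + (-10 + (⅙ + 0))/(⅙ + 0) = -149 + (-10 + ⅙)/(⅙) = -149 + 6*(-59/6) = -149 - 59 = -208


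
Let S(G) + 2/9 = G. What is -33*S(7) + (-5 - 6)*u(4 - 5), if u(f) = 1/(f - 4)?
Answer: -3322/15 ≈ -221.47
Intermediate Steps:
u(f) = 1/(-4 + f)
S(G) = -2/9 + G
-33*S(7) + (-5 - 6)*u(4 - 5) = -33*(-2/9 + 7) + (-5 - 6)/(-4 + (4 - 5)) = -33*61/9 - 11/(-4 - 1) = -671/3 - 11/(-5) = -671/3 - 11*(-⅕) = -671/3 + 11/5 = -3322/15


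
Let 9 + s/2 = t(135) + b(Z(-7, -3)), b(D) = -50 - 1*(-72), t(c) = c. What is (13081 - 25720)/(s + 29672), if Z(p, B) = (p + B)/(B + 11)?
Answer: -12639/29968 ≈ -0.42175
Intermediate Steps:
Z(p, B) = (B + p)/(11 + B)
b(D) = 22 (b(D) = -50 + 72 = 22)
s = 296 (s = -18 + 2*(135 + 22) = -18 + 2*157 = -18 + 314 = 296)
(13081 - 25720)/(s + 29672) = (13081 - 25720)/(296 + 29672) = -12639/29968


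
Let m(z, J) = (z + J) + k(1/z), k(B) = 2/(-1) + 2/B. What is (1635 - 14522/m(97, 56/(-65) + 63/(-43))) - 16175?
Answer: -5845396535/400626 ≈ -14591.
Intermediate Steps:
k(B) = -2 + 2/B (k(B) = 2*(-1) + 2/B = -2 + 2/B)
m(z, J) = -2 + J + 3*z (m(z, J) = (z + J) + (-2 + 2/(1/z)) = (J + z) + (-2 + 2*z) = -2 + J + 3*z)
(1635 - 14522/m(97, 56/(-65) + 63/(-43))) - 16175 = (1635 - 14522/(-2 + (56/(-65) + 63/(-43)) + 3*97)) - 16175 = (1635 - 14522/(-2 + (56*(-1/65) + 63*(-1/43)) + 291)) - 16175 = (1635 - 14522/(-2 + (-56/65 - 63/43) + 291)) - 16175 = (1635 - 14522/(-2 - 6503/2795 + 291)) - 16175 = (1635 - 14522/801252/2795) - 16175 = (1635 - 14522*2795/801252) - 16175 = (1635 - 20294495/400626) - 16175 = 634729015/400626 - 16175 = -5845396535/400626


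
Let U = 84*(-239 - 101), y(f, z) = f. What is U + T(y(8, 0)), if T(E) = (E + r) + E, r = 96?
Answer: -28448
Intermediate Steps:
U = -28560 (U = 84*(-340) = -28560)
T(E) = 96 + 2*E (T(E) = (E + 96) + E = (96 + E) + E = 96 + 2*E)
U + T(y(8, 0)) = -28560 + (96 + 2*8) = -28560 + (96 + 16) = -28560 + 112 = -28448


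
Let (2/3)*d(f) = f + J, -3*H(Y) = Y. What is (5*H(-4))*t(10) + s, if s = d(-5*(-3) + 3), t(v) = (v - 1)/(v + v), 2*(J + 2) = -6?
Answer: 45/2 ≈ 22.500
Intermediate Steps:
J = -5 (J = -2 + (1/2)*(-6) = -2 - 3 = -5)
H(Y) = -Y/3
d(f) = -15/2 + 3*f/2 (d(f) = 3*(f - 5)/2 = 3*(-5 + f)/2 = -15/2 + 3*f/2)
t(v) = (-1 + v)/(2*v) (t(v) = (-1 + v)/((2*v)) = (-1 + v)*(1/(2*v)) = (-1 + v)/(2*v))
s = 39/2 (s = -15/2 + 3*(-5*(-3) + 3)/2 = -15/2 + 3*(15 + 3)/2 = -15/2 + (3/2)*18 = -15/2 + 27 = 39/2 ≈ 19.500)
(5*H(-4))*t(10) + s = (5*(-1/3*(-4)))*((1/2)*(-1 + 10)/10) + 39/2 = (5*(4/3))*((1/2)*(1/10)*9) + 39/2 = (20/3)*(9/20) + 39/2 = 3 + 39/2 = 45/2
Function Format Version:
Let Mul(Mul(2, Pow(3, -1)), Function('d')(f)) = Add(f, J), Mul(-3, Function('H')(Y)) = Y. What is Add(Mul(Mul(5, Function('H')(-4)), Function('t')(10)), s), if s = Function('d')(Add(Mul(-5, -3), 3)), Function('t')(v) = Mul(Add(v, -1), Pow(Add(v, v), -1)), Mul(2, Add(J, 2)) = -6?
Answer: Rational(45, 2) ≈ 22.500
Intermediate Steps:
J = -5 (J = Add(-2, Mul(Rational(1, 2), -6)) = Add(-2, -3) = -5)
Function('H')(Y) = Mul(Rational(-1, 3), Y)
Function('d')(f) = Add(Rational(-15, 2), Mul(Rational(3, 2), f)) (Function('d')(f) = Mul(Rational(3, 2), Add(f, -5)) = Mul(Rational(3, 2), Add(-5, f)) = Add(Rational(-15, 2), Mul(Rational(3, 2), f)))
Function('t')(v) = Mul(Rational(1, 2), Pow(v, -1), Add(-1, v)) (Function('t')(v) = Mul(Add(-1, v), Pow(Mul(2, v), -1)) = Mul(Add(-1, v), Mul(Rational(1, 2), Pow(v, -1))) = Mul(Rational(1, 2), Pow(v, -1), Add(-1, v)))
s = Rational(39, 2) (s = Add(Rational(-15, 2), Mul(Rational(3, 2), Add(Mul(-5, -3), 3))) = Add(Rational(-15, 2), Mul(Rational(3, 2), Add(15, 3))) = Add(Rational(-15, 2), Mul(Rational(3, 2), 18)) = Add(Rational(-15, 2), 27) = Rational(39, 2) ≈ 19.500)
Add(Mul(Mul(5, Function('H')(-4)), Function('t')(10)), s) = Add(Mul(Mul(5, Mul(Rational(-1, 3), -4)), Mul(Rational(1, 2), Pow(10, -1), Add(-1, 10))), Rational(39, 2)) = Add(Mul(Mul(5, Rational(4, 3)), Mul(Rational(1, 2), Rational(1, 10), 9)), Rational(39, 2)) = Add(Mul(Rational(20, 3), Rational(9, 20)), Rational(39, 2)) = Add(3, Rational(39, 2)) = Rational(45, 2)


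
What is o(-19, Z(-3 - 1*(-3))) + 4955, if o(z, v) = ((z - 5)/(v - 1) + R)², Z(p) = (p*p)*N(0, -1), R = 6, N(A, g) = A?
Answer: 5855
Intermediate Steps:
Z(p) = 0 (Z(p) = (p*p)*0 = p²*0 = 0)
o(z, v) = (6 + (-5 + z)/(-1 + v))² (o(z, v) = ((z - 5)/(v - 1) + 6)² = ((-5 + z)/(-1 + v) + 6)² = (6 + (-5 + z)/(-1 + v))²)
o(-19, Z(-3 - 1*(-3))) + 4955 = (-11 - 19 + 6*0)²/(-1 + 0)² + 4955 = (-11 - 19 + 0)²/(-1)² + 4955 = 1*(-30)² + 4955 = 1*900 + 4955 = 900 + 4955 = 5855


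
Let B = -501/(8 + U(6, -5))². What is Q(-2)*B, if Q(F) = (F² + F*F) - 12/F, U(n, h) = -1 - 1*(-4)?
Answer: -7014/121 ≈ -57.967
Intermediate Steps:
U(n, h) = 3 (U(n, h) = -1 + 4 = 3)
Q(F) = -12/F + 2*F² (Q(F) = (F² + F²) - 12/F = 2*F² - 12/F = -12/F + 2*F²)
B = -501/121 (B = -501/(8 + 3)² = -501/(11²) = -501/121 ≈ -4.1405)
Q(-2)*B = (2*(-6 + (-2)³)/(-2))*(-501/121) = (2*(-½)*(-6 - 8))*(-501/121) = (2*(-½)*(-14))*(-501/121) = 14*(-501/121) = -7014/121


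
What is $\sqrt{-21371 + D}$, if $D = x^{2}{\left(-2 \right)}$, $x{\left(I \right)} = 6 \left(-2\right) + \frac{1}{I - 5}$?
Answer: $\frac{i \sqrt{1039954}}{7} \approx 145.68 i$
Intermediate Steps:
$x{\left(I \right)} = -12 + \frac{1}{-5 + I}$
$D = \frac{7225}{49}$ ($D = \left(\frac{61 - -24}{-5 - 2}\right)^{2} = \left(\frac{61 + 24}{-7}\right)^{2} = \left(\left(- \frac{1}{7}\right) 85\right)^{2} = \left(- \frac{85}{7}\right)^{2} = \frac{7225}{49} \approx 147.45$)
$\sqrt{-21371 + D} = \sqrt{-21371 + \frac{7225}{49}} = \sqrt{- \frac{1039954}{49}} = \frac{i \sqrt{1039954}}{7}$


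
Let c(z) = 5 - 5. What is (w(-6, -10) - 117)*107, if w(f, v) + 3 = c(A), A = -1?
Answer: -12840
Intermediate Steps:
c(z) = 0
w(f, v) = -3 (w(f, v) = -3 + 0 = -3)
(w(-6, -10) - 117)*107 = (-3 - 117)*107 = -120*107 = -12840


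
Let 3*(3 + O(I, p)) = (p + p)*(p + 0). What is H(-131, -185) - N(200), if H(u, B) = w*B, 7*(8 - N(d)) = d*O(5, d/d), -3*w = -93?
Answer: -17429/3 ≈ -5809.7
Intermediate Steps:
w = 31 (w = -⅓*(-93) = 31)
O(I, p) = -3 + 2*p²/3 (O(I, p) = -3 + ((p + p)*(p + 0))/3 = -3 + ((2*p)*p)/3 = -3 + (2*p²)/3 = -3 + 2*p²/3)
N(d) = 8 + d/3 (N(d) = 8 - d*(-3 + 2*(d/d)²/3)/7 = 8 - d*(-3 + (⅔)*1²)/7 = 8 - d*(-3 + (⅔)*1)/7 = 8 - d*(-3 + ⅔)/7 = 8 - d*(-7)/(7*3) = 8 - (-1)*d/3 = 8 + d/3)
H(u, B) = 31*B
H(-131, -185) - N(200) = 31*(-185) - (8 + (⅓)*200) = -5735 - (8 + 200/3) = -5735 - 1*224/3 = -5735 - 224/3 = -17429/3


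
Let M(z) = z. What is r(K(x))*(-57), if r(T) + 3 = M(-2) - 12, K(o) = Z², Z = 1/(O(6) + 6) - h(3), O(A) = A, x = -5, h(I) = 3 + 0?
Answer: 969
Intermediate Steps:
h(I) = 3
Z = -35/12 (Z = 1/(6 + 6) - 1*3 = 1/12 - 3 = -35/12 ≈ -2.9167)
K(o) = 1225/144 (K(o) = (-35/12)² = 1225/144)
r(T) = -17 (r(T) = -3 + (-2 - 12) = -3 - 14 = -17)
r(K(x))*(-57) = -17*(-57) = 969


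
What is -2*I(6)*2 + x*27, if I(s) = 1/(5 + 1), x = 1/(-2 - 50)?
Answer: -185/156 ≈ -1.1859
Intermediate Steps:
x = -1/52 (x = 1/(-52) = -1/52 ≈ -0.019231)
I(s) = ⅙ (I(s) = 1/6 = ⅙)
-2*I(6)*2 + x*27 = -2*⅙*2 - 1/52*27 = -⅓*2 - 27/52 = -⅔ - 27/52 = -185/156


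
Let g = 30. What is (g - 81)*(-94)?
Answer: 4794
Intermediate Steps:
(g - 81)*(-94) = (30 - 81)*(-94) = -51*(-94) = 4794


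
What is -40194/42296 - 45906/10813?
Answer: -1188128949/228673324 ≈ -5.1957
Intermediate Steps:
-40194/42296 - 45906/10813 = -40194*1/42296 - 45906*1/10813 = -20097/21148 - 45906/10813 = -1188128949/228673324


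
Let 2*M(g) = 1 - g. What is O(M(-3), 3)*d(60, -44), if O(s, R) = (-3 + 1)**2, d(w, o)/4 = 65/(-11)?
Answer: -1040/11 ≈ -94.545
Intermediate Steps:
d(w, o) = -260/11 (d(w, o) = 4*(65/(-11)) = 4*(65*(-1/11)) = 4*(-65/11) = -260/11)
M(g) = 1/2 - g/2 (M(g) = (1 - g)/2 = 1/2 - g/2)
O(s, R) = 4 (O(s, R) = (-2)**2 = 4)
O(M(-3), 3)*d(60, -44) = 4*(-260/11) = -1040/11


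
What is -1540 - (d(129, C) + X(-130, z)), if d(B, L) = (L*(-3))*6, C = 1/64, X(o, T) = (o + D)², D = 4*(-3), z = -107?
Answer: -694519/32 ≈ -21704.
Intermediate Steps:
D = -12
X(o, T) = (-12 + o)² (X(o, T) = (o - 12)² = (-12 + o)²)
C = 1/64 ≈ 0.015625
d(B, L) = -18*L (d(B, L) = -3*L*6 = -18*L)
-1540 - (d(129, C) + X(-130, z)) = -1540 - (-18*1/64 + (-12 - 130)²) = -1540 - (-9/32 + (-142)²) = -1540 - (-9/32 + 20164) = -1540 - 1*645239/32 = -1540 - 645239/32 = -694519/32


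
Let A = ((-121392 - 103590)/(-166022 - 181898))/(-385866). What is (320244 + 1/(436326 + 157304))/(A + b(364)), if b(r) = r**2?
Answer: 141788250821838110984/58662694946833751783 ≈ 2.4170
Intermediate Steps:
A = -12499/7458361040 (A = -224982/(-347920)*(-1/385866) = -224982*(-1/347920)*(-1/385866) = (112491/173960)*(-1/385866) = -12499/7458361040 ≈ -1.6758e-6)
(320244 + 1/(436326 + 157304))/(A + b(364)) = (320244 + 1/(436326 + 157304))/(-12499/7458361040 + 364**2) = (320244 + 1/593630)/(-12499/7458361040 + 132496) = (320244 + 1/593630)/(988203004343341/7458361040) = (190106445721/593630)*(7458361040/988203004343341) = 141788250821838110984/58662694946833751783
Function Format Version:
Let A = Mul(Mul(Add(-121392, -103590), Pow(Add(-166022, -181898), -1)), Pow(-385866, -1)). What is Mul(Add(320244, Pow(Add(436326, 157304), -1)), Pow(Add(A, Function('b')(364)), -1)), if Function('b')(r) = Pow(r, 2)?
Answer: Rational(141788250821838110984, 58662694946833751783) ≈ 2.4170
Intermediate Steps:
A = Rational(-12499, 7458361040) (A = Mul(Mul(-224982, Pow(-347920, -1)), Rational(-1, 385866)) = Mul(Mul(-224982, Rational(-1, 347920)), Rational(-1, 385866)) = Mul(Rational(112491, 173960), Rational(-1, 385866)) = Rational(-12499, 7458361040) ≈ -1.6758e-6)
Mul(Add(320244, Pow(Add(436326, 157304), -1)), Pow(Add(A, Function('b')(364)), -1)) = Mul(Add(320244, Pow(Add(436326, 157304), -1)), Pow(Add(Rational(-12499, 7458361040), Pow(364, 2)), -1)) = Mul(Add(320244, Pow(593630, -1)), Pow(Add(Rational(-12499, 7458361040), 132496), -1)) = Mul(Add(320244, Rational(1, 593630)), Pow(Rational(988203004343341, 7458361040), -1)) = Mul(Rational(190106445721, 593630), Rational(7458361040, 988203004343341)) = Rational(141788250821838110984, 58662694946833751783)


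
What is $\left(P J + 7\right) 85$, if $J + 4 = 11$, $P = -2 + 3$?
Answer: $1190$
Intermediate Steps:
$P = 1$
$J = 7$ ($J = -4 + 11 = 7$)
$\left(P J + 7\right) 85 = \left(1 \cdot 7 + 7\right) 85 = \left(7 + 7\right) 85 = 14 \cdot 85 = 1190$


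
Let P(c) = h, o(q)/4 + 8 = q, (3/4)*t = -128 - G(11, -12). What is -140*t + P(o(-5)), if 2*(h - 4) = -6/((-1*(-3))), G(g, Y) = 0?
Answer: 71689/3 ≈ 23896.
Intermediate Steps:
h = 3 (h = 4 + (-6/((-1*(-3))))/2 = 4 + (-6/3)/2 = 4 + (-6*⅓)/2 = 4 + (½)*(-2) = 4 - 1 = 3)
t = -512/3 (t = 4*(-128 - 1*0)/3 = 4*(-128 + 0)/3 = (4/3)*(-128) = -512/3 ≈ -170.67)
o(q) = -32 + 4*q
P(c) = 3
-140*t + P(o(-5)) = -140*(-512/3) + 3 = 71680/3 + 3 = 71689/3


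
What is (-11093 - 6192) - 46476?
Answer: -63761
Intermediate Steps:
(-11093 - 6192) - 46476 = -17285 - 46476 = -63761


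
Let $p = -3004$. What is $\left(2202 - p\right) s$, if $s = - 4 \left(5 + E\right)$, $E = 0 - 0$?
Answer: $-104120$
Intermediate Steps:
$E = 0$ ($E = 0 + 0 = 0$)
$s = -20$ ($s = - 4 \left(5 + 0\right) = \left(-4\right) 5 = -20$)
$\left(2202 - p\right) s = \left(2202 - -3004\right) \left(-20\right) = \left(2202 + 3004\right) \left(-20\right) = 5206 \left(-20\right) = -104120$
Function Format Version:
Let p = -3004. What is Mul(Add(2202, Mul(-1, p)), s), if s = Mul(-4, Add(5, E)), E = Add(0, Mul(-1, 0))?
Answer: -104120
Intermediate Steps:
E = 0 (E = Add(0, 0) = 0)
s = -20 (s = Mul(-4, Add(5, 0)) = Mul(-4, 5) = -20)
Mul(Add(2202, Mul(-1, p)), s) = Mul(Add(2202, Mul(-1, -3004)), -20) = Mul(Add(2202, 3004), -20) = Mul(5206, -20) = -104120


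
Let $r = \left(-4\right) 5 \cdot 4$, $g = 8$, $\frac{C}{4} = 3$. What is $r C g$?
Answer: $-7680$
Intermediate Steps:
$C = 12$ ($C = 4 \cdot 3 = 12$)
$r = -80$ ($r = \left(-20\right) 4 = -80$)
$r C g = \left(-80\right) 12 \cdot 8 = \left(-960\right) 8 = -7680$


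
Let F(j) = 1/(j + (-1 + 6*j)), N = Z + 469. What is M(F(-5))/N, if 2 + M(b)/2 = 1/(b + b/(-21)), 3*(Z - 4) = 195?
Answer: -199/1345 ≈ -0.14796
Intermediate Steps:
Z = 69 (Z = 4 + (1/3)*195 = 4 + 65 = 69)
N = 538 (N = 69 + 469 = 538)
F(j) = 1/(-1 + 7*j)
M(b) = -4 + 21/(10*b) (M(b) = -4 + 2/(b + b/(-21)) = -4 + 2/(b + b*(-1/21)) = -4 + 2/(b - b/21) = -4 + 2/((20*b/21)) = -4 + 2*(21/(20*b)) = -4 + 21/(10*b))
M(F(-5))/N = (-4 + 21/(10*(1/(-1 + 7*(-5)))))/538 = (-4 + 21/(10*(1/(-1 - 35))))*(1/538) = (-4 + 21/(10*(1/(-36))))*(1/538) = (-4 + 21/(10*(-1/36)))*(1/538) = (-4 + (21/10)*(-36))*(1/538) = (-4 - 378/5)*(1/538) = -398/5*1/538 = -199/1345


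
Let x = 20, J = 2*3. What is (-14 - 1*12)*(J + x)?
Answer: -676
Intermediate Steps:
J = 6
(-14 - 1*12)*(J + x) = (-14 - 1*12)*(6 + 20) = (-14 - 12)*26 = -26*26 = -676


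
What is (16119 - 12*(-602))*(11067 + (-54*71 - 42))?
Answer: 167859513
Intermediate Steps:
(16119 - 12*(-602))*(11067 + (-54*71 - 42)) = (16119 + 7224)*(11067 + (-3834 - 42)) = 23343*(11067 - 3876) = 23343*7191 = 167859513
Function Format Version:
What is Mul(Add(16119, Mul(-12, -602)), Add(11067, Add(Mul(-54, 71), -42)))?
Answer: 167859513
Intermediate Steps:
Mul(Add(16119, Mul(-12, -602)), Add(11067, Add(Mul(-54, 71), -42))) = Mul(Add(16119, 7224), Add(11067, Add(-3834, -42))) = Mul(23343, Add(11067, -3876)) = Mul(23343, 7191) = 167859513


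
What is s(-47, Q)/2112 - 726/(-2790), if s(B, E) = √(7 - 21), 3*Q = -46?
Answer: 121/465 + I*√14/2112 ≈ 0.26022 + 0.0017716*I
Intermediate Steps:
Q = -46/3 (Q = (⅓)*(-46) = -46/3 ≈ -15.333)
s(B, E) = I*√14 (s(B, E) = √(-14) = I*√14)
s(-47, Q)/2112 - 726/(-2790) = (I*√14)/2112 - 726/(-2790) = (I*√14)*(1/2112) - 726*(-1/2790) = I*√14/2112 + 121/465 = 121/465 + I*√14/2112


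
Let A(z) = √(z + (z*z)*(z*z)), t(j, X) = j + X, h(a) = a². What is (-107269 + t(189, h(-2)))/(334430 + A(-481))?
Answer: -1790471334/2915775653 + 321228*√371721610/14578878265 ≈ -0.18925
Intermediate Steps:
t(j, X) = X + j
A(z) = √(z + z⁴) (A(z) = √(z + z²*z²) = √(z + z⁴))
(-107269 + t(189, h(-2)))/(334430 + A(-481)) = (-107269 + ((-2)² + 189))/(334430 + √(-481 + (-481)⁴)) = (-107269 + (4 + 189))/(334430 + √(-481 + 53527912321)) = (-107269 + 193)/(334430 + √53527911840) = -107076/(334430 + 12*√371721610)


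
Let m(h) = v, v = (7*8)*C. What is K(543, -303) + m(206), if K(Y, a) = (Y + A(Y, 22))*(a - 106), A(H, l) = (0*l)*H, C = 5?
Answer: -221807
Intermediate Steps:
A(H, l) = 0 (A(H, l) = 0*H = 0)
K(Y, a) = Y*(-106 + a) (K(Y, a) = (Y + 0)*(a - 106) = Y*(-106 + a))
v = 280 (v = (7*8)*5 = 56*5 = 280)
m(h) = 280
K(543, -303) + m(206) = 543*(-106 - 303) + 280 = 543*(-409) + 280 = -222087 + 280 = -221807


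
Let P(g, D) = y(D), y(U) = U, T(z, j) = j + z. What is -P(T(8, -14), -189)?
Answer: 189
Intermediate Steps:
P(g, D) = D
-P(T(8, -14), -189) = -1*(-189) = 189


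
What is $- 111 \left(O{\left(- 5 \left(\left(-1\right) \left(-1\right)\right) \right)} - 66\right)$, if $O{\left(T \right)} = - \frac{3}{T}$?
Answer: $\frac{36297}{5} \approx 7259.4$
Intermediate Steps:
$- 111 \left(O{\left(- 5 \left(\left(-1\right) \left(-1\right)\right) \right)} - 66\right) = - 111 \left(- \frac{3}{\left(-5\right) \left(\left(-1\right) \left(-1\right)\right)} - 66\right) = - 111 \left(- \frac{3}{\left(-5\right) 1} - 66\right) = - 111 \left(- \frac{3}{-5} - 66\right) = - 111 \left(\left(-3\right) \left(- \frac{1}{5}\right) - 66\right) = - 111 \left(\frac{3}{5} - 66\right) = \left(-111\right) \left(- \frac{327}{5}\right) = \frac{36297}{5}$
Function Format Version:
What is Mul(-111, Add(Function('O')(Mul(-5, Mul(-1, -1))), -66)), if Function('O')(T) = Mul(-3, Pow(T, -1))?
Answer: Rational(36297, 5) ≈ 7259.4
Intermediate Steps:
Mul(-111, Add(Function('O')(Mul(-5, Mul(-1, -1))), -66)) = Mul(-111, Add(Mul(-3, Pow(Mul(-5, Mul(-1, -1)), -1)), -66)) = Mul(-111, Add(Mul(-3, Pow(Mul(-5, 1), -1)), -66)) = Mul(-111, Add(Mul(-3, Pow(-5, -1)), -66)) = Mul(-111, Add(Mul(-3, Rational(-1, 5)), -66)) = Mul(-111, Add(Rational(3, 5), -66)) = Mul(-111, Rational(-327, 5)) = Rational(36297, 5)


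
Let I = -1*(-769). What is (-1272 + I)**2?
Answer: 253009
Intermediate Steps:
I = 769
(-1272 + I)**2 = (-1272 + 769)**2 = (-503)**2 = 253009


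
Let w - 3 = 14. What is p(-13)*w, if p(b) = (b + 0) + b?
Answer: -442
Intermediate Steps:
w = 17 (w = 3 + 14 = 17)
p(b) = 2*b (p(b) = b + b = 2*b)
p(-13)*w = (2*(-13))*17 = -26*17 = -442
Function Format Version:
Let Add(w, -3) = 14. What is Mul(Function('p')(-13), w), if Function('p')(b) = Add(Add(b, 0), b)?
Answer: -442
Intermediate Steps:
w = 17 (w = Add(3, 14) = 17)
Function('p')(b) = Mul(2, b) (Function('p')(b) = Add(b, b) = Mul(2, b))
Mul(Function('p')(-13), w) = Mul(Mul(2, -13), 17) = Mul(-26, 17) = -442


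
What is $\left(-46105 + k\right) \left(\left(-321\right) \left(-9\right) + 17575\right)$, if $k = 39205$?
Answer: $-141201600$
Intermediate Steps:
$\left(-46105 + k\right) \left(\left(-321\right) \left(-9\right) + 17575\right) = \left(-46105 + 39205\right) \left(\left(-321\right) \left(-9\right) + 17575\right) = - 6900 \left(2889 + 17575\right) = \left(-6900\right) 20464 = -141201600$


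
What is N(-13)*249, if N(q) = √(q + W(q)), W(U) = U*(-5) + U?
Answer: 249*√39 ≈ 1555.0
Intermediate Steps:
W(U) = -4*U (W(U) = -5*U + U = -4*U)
N(q) = √3*√(-q) (N(q) = √(q - 4*q) = √(-3*q) = √3*√(-q))
N(-13)*249 = (√3*√(-1*(-13)))*249 = (√3*√13)*249 = √39*249 = 249*√39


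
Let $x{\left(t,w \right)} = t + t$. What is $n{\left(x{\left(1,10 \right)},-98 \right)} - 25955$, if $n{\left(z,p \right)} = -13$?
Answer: $-25968$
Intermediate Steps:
$x{\left(t,w \right)} = 2 t$
$n{\left(x{\left(1,10 \right)},-98 \right)} - 25955 = -13 - 25955 = -25968$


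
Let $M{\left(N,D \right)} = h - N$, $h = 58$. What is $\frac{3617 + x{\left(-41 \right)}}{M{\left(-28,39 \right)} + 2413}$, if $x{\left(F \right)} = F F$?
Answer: $\frac{1766}{833} \approx 2.12$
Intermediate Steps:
$x{\left(F \right)} = F^{2}$
$M{\left(N,D \right)} = 58 - N$
$\frac{3617 + x{\left(-41 \right)}}{M{\left(-28,39 \right)} + 2413} = \frac{3617 + \left(-41\right)^{2}}{\left(58 - -28\right) + 2413} = \frac{3617 + 1681}{\left(58 + 28\right) + 2413} = \frac{5298}{86 + 2413} = \frac{5298}{2499} = 5298 \cdot \frac{1}{2499} = \frac{1766}{833}$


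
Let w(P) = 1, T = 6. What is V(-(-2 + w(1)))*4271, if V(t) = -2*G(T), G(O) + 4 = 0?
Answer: 34168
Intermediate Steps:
G(O) = -4 (G(O) = -4 + 0 = -4)
V(t) = 8 (V(t) = -2*(-4) = 8)
V(-(-2 + w(1)))*4271 = 8*4271 = 34168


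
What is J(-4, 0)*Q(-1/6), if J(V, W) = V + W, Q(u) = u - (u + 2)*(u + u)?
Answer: -16/9 ≈ -1.7778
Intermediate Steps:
Q(u) = u - 2*u*(2 + u) (Q(u) = u - (2 + u)*2*u = u - 2*u*(2 + u))
J(-4, 0)*Q(-1/6) = (-4 + 0)*(-(-1/6)*(3 + 2*(-1/6))) = -(-4)*(-1*⅙)*(3 + 2*(-1*⅙)) = -(-4)*(-1)*(3 + 2*(-⅙))/6 = -(-4)*(-1)*(3 - ⅓)/6 = -(-4)*(-1)*8/(6*3) = -4*4/9 = -16/9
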